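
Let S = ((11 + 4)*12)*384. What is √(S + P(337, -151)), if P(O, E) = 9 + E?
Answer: √68978 ≈ 262.64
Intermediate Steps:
S = 69120 (S = (15*12)*384 = 180*384 = 69120)
√(S + P(337, -151)) = √(69120 + (9 - 151)) = √(69120 - 142) = √68978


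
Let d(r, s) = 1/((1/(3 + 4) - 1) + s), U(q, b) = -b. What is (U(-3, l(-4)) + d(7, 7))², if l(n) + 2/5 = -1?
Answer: 112896/46225 ≈ 2.4423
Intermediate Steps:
l(n) = -7/5 (l(n) = -⅖ - 1 = -7/5)
d(r, s) = 1/(-6/7 + s) (d(r, s) = 1/((1/7 - 1) + s) = 1/((⅐ - 1) + s) = 1/(-6/7 + s))
(U(-3, l(-4)) + d(7, 7))² = (-1*(-7/5) + 7/(-6 + 7*7))² = (7/5 + 7/(-6 + 49))² = (7/5 + 7/43)² = (336/215)² = 112896/46225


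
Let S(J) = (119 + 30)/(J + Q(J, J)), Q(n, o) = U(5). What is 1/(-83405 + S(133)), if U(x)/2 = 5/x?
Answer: -135/11259526 ≈ -1.1990e-5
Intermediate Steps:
U(x) = 10/x (U(x) = 2*(5/x) = 10/x)
Q(n, o) = 2 (Q(n, o) = 10/5 = 10*(1/5) = 2)
S(J) = 149/(2 + J) (S(J) = (119 + 30)/(J + 2) = 149/(2 + J))
1/(-83405 + S(133)) = 1/(-83405 + 149/(2 + 133)) = 1/(-83405 + 149/135) = 1/(-11259526/135) = -135/11259526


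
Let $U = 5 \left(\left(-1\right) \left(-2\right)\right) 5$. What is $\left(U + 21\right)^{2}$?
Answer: $5041$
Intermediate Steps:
$U = 50$ ($U = 5 \cdot 2 \cdot 5 = 10 \cdot 5 = 50$)
$\left(U + 21\right)^{2} = \left(50 + 21\right)^{2} = 71^{2} = 5041$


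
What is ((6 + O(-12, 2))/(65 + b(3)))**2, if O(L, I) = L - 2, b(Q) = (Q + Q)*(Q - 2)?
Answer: 64/5041 ≈ 0.012696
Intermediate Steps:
b(Q) = 2*Q*(-2 + Q) (b(Q) = (2*Q)*(-2 + Q) = 2*Q*(-2 + Q))
O(L, I) = -2 + L
((6 + O(-12, 2))/(65 + b(3)))**2 = ((6 + (-2 - 12))/(65 + 2*3*(-2 + 3)))**2 = ((6 - 14)/(65 + 2*3*1))**2 = (-8/(65 + 6))**2 = (-8/71)**2 = 64/5041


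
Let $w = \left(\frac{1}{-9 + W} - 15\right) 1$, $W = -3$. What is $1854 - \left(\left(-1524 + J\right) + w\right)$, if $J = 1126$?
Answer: $\frac{27205}{12} \approx 2267.1$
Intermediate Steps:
$w = - \frac{181}{12}$ ($w = \left(\frac{1}{-9 - 3} - 15\right) 1 = \left(\frac{1}{-12} - 15\right) 1 = \left(- \frac{1}{12} - 15\right) 1 = \left(- \frac{181}{12}\right) 1 = - \frac{181}{12} \approx -15.083$)
$1854 - \left(\left(-1524 + J\right) + w\right) = 1854 - \left(\left(-1524 + 1126\right) - \frac{181}{12}\right) = 1854 - \left(-398 - \frac{181}{12}\right) = 1854 - - \frac{4957}{12} = 1854 + \frac{4957}{12} = \frac{27205}{12}$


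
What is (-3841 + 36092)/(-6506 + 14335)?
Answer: 32251/7829 ≈ 4.1194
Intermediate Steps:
(-3841 + 36092)/(-6506 + 14335) = 32251/7829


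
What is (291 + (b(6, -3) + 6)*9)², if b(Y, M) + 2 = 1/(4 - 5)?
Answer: 101124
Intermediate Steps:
b(Y, M) = -3 (b(Y, M) = -2 + 1/(4 - 5) = -2 + 1/(-1) = -2 - 1 = -3)
(291 + (b(6, -3) + 6)*9)² = (291 + (-3 + 6)*9)² = (291 + 3*9)² = (291 + 27)² = 318² = 101124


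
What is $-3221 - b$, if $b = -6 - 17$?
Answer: $-3198$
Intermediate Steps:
$b = -23$ ($b = -6 - 17 = -23$)
$-3221 - b = -3221 - -23 = -3221 + 23 = -3198$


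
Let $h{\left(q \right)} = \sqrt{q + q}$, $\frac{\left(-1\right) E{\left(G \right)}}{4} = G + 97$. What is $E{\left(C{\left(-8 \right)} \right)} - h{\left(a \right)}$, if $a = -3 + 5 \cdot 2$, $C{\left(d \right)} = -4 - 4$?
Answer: $-356 - \sqrt{14} \approx -359.74$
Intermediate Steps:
$C{\left(d \right)} = -8$
$a = 7$ ($a = -3 + 10 = 7$)
$E{\left(G \right)} = -388 - 4 G$ ($E{\left(G \right)} = - 4 \left(G + 97\right) = - 4 \left(97 + G\right) = -388 - 4 G$)
$h{\left(q \right)} = \sqrt{2} \sqrt{q}$ ($h{\left(q \right)} = \sqrt{2 q} = \sqrt{2} \sqrt{q}$)
$E{\left(C{\left(-8 \right)} \right)} - h{\left(a \right)} = \left(-388 - -32\right) - \sqrt{2} \sqrt{7} = \left(-388 + 32\right) - \sqrt{14} = -356 - \sqrt{14}$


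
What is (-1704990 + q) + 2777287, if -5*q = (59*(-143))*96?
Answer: 6171437/5 ≈ 1.2343e+6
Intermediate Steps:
q = 809952/5 (q = -59*(-143)*96/5 = -(-8437)*96/5 = -1/5*(-809952) = 809952/5 ≈ 1.6199e+5)
(-1704990 + q) + 2777287 = (-1704990 + 809952/5) + 2777287 = -7714998/5 + 2777287 = 6171437/5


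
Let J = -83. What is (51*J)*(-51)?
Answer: 215883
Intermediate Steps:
(51*J)*(-51) = (51*(-83))*(-51) = -4233*(-51) = 215883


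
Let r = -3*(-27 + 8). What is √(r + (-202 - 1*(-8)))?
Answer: I*√137 ≈ 11.705*I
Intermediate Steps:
r = 57 (r = -3*(-19) = 57)
√(r + (-202 - 1*(-8))) = √(57 + (-202 - 1*(-8))) = √(57 + (-202 + 8)) = √(57 - 194) = √(-137) = I*√137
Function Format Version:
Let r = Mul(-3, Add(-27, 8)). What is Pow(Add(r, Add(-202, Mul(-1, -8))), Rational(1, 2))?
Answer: Mul(I, Pow(137, Rational(1, 2))) ≈ Mul(11.705, I)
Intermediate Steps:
r = 57 (r = Mul(-3, -19) = 57)
Pow(Add(r, Add(-202, Mul(-1, -8))), Rational(1, 2)) = Pow(Add(57, Add(-202, Mul(-1, -8))), Rational(1, 2)) = Pow(Add(57, Add(-202, 8)), Rational(1, 2)) = Pow(Add(57, -194), Rational(1, 2)) = Pow(-137, Rational(1, 2)) = Mul(I, Pow(137, Rational(1, 2)))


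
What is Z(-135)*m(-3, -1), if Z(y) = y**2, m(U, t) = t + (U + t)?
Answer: -91125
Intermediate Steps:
m(U, t) = U + 2*t
Z(-135)*m(-3, -1) = (-135)**2*(-3 + 2*(-1)) = 18225*(-3 - 2) = 18225*(-5) = -91125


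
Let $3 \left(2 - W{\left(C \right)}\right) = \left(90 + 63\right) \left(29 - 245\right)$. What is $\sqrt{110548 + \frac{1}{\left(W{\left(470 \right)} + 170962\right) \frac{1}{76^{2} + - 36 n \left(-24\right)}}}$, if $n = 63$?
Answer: $\frac{2 \sqrt{6355899589290}}{15165} \approx 332.49$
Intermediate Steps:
$W{\left(C \right)} = 11018$ ($W{\left(C \right)} = 2 - \frac{\left(90 + 63\right) \left(29 - 245\right)}{3} = 2 - \frac{153 \left(-216\right)}{3} = 2 - -11016 = 2 + 11016 = 11018$)
$\sqrt{110548 + \frac{1}{\left(W{\left(470 \right)} + 170962\right) \frac{1}{76^{2} + - 36 n \left(-24\right)}}} = \sqrt{110548 + \frac{1}{\left(11018 + 170962\right) \frac{1}{76^{2} + \left(-36\right) 63 \left(-24\right)}}} = \sqrt{110548 + \frac{1}{181980 \frac{1}{5776 - -54432}}} = \sqrt{110548 + \frac{1}{181980 \frac{1}{5776 + 54432}}} = \sqrt{110548 + \frac{1}{181980 \cdot \frac{1}{60208}}} = \sqrt{110548 + \frac{1}{\frac{45495}{15052}}} = \sqrt{110548 + \frac{15052}{45495}} = \sqrt{\frac{5029396312}{45495}} = \frac{2 \sqrt{6355899589290}}{15165}$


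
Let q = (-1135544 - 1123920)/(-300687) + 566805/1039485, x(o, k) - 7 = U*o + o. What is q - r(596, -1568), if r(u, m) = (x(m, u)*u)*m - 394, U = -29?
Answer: 855081025981603004431/20837308413 ≈ 4.1036e+10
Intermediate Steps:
x(o, k) = 7 - 28*o (x(o, k) = 7 + (-29*o + o) = 7 - 28*o)
r(u, m) = -394 + m*u*(7 - 28*m) (r(u, m) = ((7 - 28*m)*u)*m - 394 = (u*(7 - 28*m))*m - 394 = m*u*(7 - 28*m) - 394 = -394 + m*u*(7 - 28*m))
q = 167940655405/20837308413 (q = -2259464*(-1/300687) + 566805*(1/1039485) = 2259464/300687 + 37787/69299 = 167940655405/20837308413 ≈ 8.0596)
q - r(596, -1568) = 167940655405/20837308413 - (-394 + 7*(-1568)*596*(1 - 4*(-1568))) = 167940655405/20837308413 - (-394 + 7*(-1568)*596*(1 + 6272)) = 167940655405/20837308413 - (-394 + 7*(-1568)*596*6273) = 167940655405/20837308413 - (-394 - 41036059008) = 167940655405/20837308413 - 1*(-41036059402) = 167940655405/20837308413 + 41036059402 = 855081025981603004431/20837308413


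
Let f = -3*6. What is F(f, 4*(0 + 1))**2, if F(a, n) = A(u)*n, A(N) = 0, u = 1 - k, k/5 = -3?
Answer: 0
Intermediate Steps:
k = -15 (k = 5*(-3) = -15)
u = 16 (u = 1 - 1*(-15) = 1 + 15 = 16)
f = -18
F(a, n) = 0 (F(a, n) = 0*n = 0)
F(f, 4*(0 + 1))**2 = 0**2 = 0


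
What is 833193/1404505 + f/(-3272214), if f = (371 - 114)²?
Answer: 2633619648557/4595840924070 ≈ 0.57304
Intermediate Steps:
f = 66049 (f = 257² = 66049)
833193/1404505 + f/(-3272214) = 833193/1404505 + 66049/(-3272214) = 833193*(1/1404505) + 66049*(-1/3272214) = 833193/1404505 - 66049/3272214 = 2633619648557/4595840924070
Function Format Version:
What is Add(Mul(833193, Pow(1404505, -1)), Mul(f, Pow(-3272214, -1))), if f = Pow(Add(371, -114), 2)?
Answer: Rational(2633619648557, 4595840924070) ≈ 0.57304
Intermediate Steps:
f = 66049 (f = Pow(257, 2) = 66049)
Add(Mul(833193, Pow(1404505, -1)), Mul(f, Pow(-3272214, -1))) = Add(Mul(833193, Pow(1404505, -1)), Mul(66049, Pow(-3272214, -1))) = Add(Mul(833193, Rational(1, 1404505)), Mul(66049, Rational(-1, 3272214))) = Add(Rational(833193, 1404505), Rational(-66049, 3272214)) = Rational(2633619648557, 4595840924070)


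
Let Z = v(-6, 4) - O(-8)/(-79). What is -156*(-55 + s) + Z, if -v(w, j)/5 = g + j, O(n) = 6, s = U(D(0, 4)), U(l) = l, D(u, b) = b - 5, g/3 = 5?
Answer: 682645/79 ≈ 8641.1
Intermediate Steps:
g = 15 (g = 3*5 = 15)
D(u, b) = -5 + b
s = -1 (s = -5 + 4 = -1)
v(w, j) = -75 - 5*j (v(w, j) = -5*(15 + j) = -75 - 5*j)
Z = -7499/79 (Z = (-75 - 5*4) - 6/(-79) = (-75 - 20) - 6*(-1)/79 = -95 - 1*(-6/79) = -95 + 6/79 = -7499/79 ≈ -94.924)
-156*(-55 + s) + Z = -156*(-55 - 1) - 7499/79 = -156*(-56) - 7499/79 = 8736 - 7499/79 = 682645/79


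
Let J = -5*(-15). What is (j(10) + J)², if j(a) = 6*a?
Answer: 18225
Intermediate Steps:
J = 75
(j(10) + J)² = (6*10 + 75)² = (60 + 75)² = 135² = 18225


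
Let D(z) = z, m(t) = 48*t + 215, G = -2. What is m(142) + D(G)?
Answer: 7029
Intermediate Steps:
m(t) = 215 + 48*t
m(142) + D(G) = (215 + 48*142) - 2 = (215 + 6816) - 2 = 7031 - 2 = 7029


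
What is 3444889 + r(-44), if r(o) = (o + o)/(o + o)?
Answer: 3444890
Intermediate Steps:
r(o) = 1 (r(o) = (2*o)/((2*o)) = (2*o)*(1/(2*o)) = 1)
3444889 + r(-44) = 3444889 + 1 = 3444890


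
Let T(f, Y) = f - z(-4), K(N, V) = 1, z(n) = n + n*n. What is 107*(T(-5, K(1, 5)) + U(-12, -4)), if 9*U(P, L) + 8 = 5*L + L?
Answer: -19795/9 ≈ -2199.4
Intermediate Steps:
z(n) = n + n²
T(f, Y) = -12 + f (T(f, Y) = f - (-4)*(1 - 4) = f - (-4)*(-3) = f - 1*12 = f - 12 = -12 + f)
U(P, L) = -8/9 + 2*L/3 (U(P, L) = -8/9 + (5*L + L)/9 = -8/9 + (6*L)/9 = -8/9 + 2*L/3)
107*(T(-5, K(1, 5)) + U(-12, -4)) = 107*((-12 - 5) + (-8/9 + (⅔)*(-4))) = 107*(-17 + (-8/9 - 8/3)) = 107*(-17 - 32/9) = 107*(-185/9) = -19795/9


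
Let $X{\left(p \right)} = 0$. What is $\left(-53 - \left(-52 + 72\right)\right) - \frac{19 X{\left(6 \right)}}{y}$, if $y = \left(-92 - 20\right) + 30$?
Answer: $-73$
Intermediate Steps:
$y = -82$ ($y = \left(-92 + \left(-38 + 18\right)\right) + 30 = \left(-92 - 20\right) + 30 = -112 + 30 = -82$)
$\left(-53 - \left(-52 + 72\right)\right) - \frac{19 X{\left(6 \right)}}{y} = \left(-53 - \left(-52 + 72\right)\right) - \frac{19 \cdot 0}{-82} = \left(-53 - 20\right) - 0 \left(- \frac{1}{82}\right) = \left(-53 - 20\right) - 0 = -73 + 0 = -73$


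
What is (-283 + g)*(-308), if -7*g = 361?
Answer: 103048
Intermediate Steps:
g = -361/7 (g = -1/7*361 = -361/7 ≈ -51.571)
(-283 + g)*(-308) = (-283 - 361/7)*(-308) = -2342/7*(-308) = 103048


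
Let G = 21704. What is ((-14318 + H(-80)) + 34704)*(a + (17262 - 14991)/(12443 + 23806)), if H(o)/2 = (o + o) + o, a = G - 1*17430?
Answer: 1028015491094/12083 ≈ 8.5080e+7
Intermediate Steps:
a = 4274 (a = 21704 - 1*17430 = 21704 - 17430 = 4274)
H(o) = 6*o (H(o) = 2*((o + o) + o) = 2*(2*o + o) = 2*(3*o) = 6*o)
((-14318 + H(-80)) + 34704)*(a + (17262 - 14991)/(12443 + 23806)) = ((-14318 + 6*(-80)) + 34704)*(4274 + (17262 - 14991)/(12443 + 23806)) = ((-14318 - 480) + 34704)*(4274 + 2271/36249) = (-14798 + 34704)*(4274 + 2271*(1/36249)) = 19906*(4274 + 757/12083) = 19906*(51643499/12083) = 1028015491094/12083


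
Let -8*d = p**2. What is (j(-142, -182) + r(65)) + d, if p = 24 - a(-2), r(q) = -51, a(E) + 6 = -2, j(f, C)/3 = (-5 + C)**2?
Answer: 104728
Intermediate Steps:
j(f, C) = 3*(-5 + C)**2
a(E) = -8 (a(E) = -6 - 2 = -8)
p = 32 (p = 24 - 1*(-8) = 24 + 8 = 32)
d = -128 (d = -1/8*32**2 = -1/8*1024 = -128)
(j(-142, -182) + r(65)) + d = (3*(-5 - 182)**2 - 51) - 128 = (3*(-187)**2 - 51) - 128 = (3*34969 - 51) - 128 = (104907 - 51) - 128 = 104856 - 128 = 104728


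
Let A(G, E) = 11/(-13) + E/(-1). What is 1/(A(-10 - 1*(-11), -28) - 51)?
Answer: -13/310 ≈ -0.041936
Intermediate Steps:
A(G, E) = -11/13 - E (A(G, E) = 11*(-1/13) + E*(-1) = -11/13 - E)
1/(A(-10 - 1*(-11), -28) - 51) = 1/((-11/13 - 1*(-28)) - 51) = 1/((-11/13 + 28) - 51) = 1/(353/13 - 51) = 1/(-310/13) = -13/310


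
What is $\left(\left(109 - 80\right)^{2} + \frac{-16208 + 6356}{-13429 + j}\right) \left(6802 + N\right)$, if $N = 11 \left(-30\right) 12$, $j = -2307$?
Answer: $\frac{672124271}{281} \approx 2.3919 \cdot 10^{6}$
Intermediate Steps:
$N = -3960$ ($N = \left(-330\right) 12 = -3960$)
$\left(\left(109 - 80\right)^{2} + \frac{-16208 + 6356}{-13429 + j}\right) \left(6802 + N\right) = \left(\left(109 - 80\right)^{2} + \frac{-16208 + 6356}{-13429 - 2307}\right) \left(6802 - 3960\right) = \left(29^{2} - \frac{9852}{-15736}\right) 2842 = \left(841 - - \frac{2463}{3934}\right) 2842 = \left(841 + \frac{2463}{3934}\right) 2842 = \frac{3310957}{3934} \cdot 2842 = \frac{672124271}{281}$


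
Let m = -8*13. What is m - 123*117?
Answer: -14495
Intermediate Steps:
m = -104
m - 123*117 = -104 - 123*117 = -104 - 14391 = -14495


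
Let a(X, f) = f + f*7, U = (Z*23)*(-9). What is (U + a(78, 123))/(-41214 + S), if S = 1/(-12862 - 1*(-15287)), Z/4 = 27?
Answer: 51827100/99943949 ≈ 0.51856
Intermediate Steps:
Z = 108 (Z = 4*27 = 108)
U = -22356 (U = (108*23)*(-9) = 2484*(-9) = -22356)
a(X, f) = 8*f (a(X, f) = f + 7*f = 8*f)
S = 1/2425 (S = 1/(-12862 + 15287) = 1/2425 ≈ 0.00041237)
(U + a(78, 123))/(-41214 + S) = (-22356 + 8*123)/(-41214 + 1/2425) = (-22356 + 984)/(-99943949/2425) = -21372*(-2425/99943949) = 51827100/99943949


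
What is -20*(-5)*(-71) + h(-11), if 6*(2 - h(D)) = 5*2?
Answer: -21299/3 ≈ -7099.7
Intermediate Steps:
h(D) = 1/3 (h(D) = 2 - 5*2/6 = 2 - 1/6*10 = 2 - 5/3 = 1/3)
-20*(-5)*(-71) + h(-11) = -20*(-5)*(-71) + 1/3 = 100*(-71) + 1/3 = -7100 + 1/3 = -21299/3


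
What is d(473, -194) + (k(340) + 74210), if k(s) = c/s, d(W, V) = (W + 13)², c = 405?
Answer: 21107689/68 ≈ 3.1041e+5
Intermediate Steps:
d(W, V) = (13 + W)²
k(s) = 405/s
d(473, -194) + (k(340) + 74210) = (13 + 473)² + (405/340 + 74210) = 486² + (405*(1/340) + 74210) = 236196 + (81/68 + 74210) = 236196 + 5046361/68 = 21107689/68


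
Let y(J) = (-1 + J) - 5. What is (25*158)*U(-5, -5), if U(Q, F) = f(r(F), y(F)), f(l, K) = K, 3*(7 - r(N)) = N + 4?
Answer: -43450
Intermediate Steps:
y(J) = -6 + J
r(N) = 17/3 - N/3 (r(N) = 7 - (N + 4)/3 = 7 - (4 + N)/3 = 7 + (-4/3 - N/3) = 17/3 - N/3)
U(Q, F) = -6 + F
(25*158)*U(-5, -5) = (25*158)*(-6 - 5) = 3950*(-11) = -43450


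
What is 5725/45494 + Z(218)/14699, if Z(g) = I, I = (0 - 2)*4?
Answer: 83787823/668716306 ≈ 0.12530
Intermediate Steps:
I = -8 (I = -2*4 = -8)
Z(g) = -8
5725/45494 + Z(218)/14699 = 5725/45494 - 8/14699 = 83787823/668716306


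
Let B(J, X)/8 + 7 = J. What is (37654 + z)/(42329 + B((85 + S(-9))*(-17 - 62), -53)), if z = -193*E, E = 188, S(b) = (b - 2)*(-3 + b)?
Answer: -1370/94871 ≈ -0.014441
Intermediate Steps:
S(b) = (-3 + b)*(-2 + b) (S(b) = (-2 + b)*(-3 + b) = (-3 + b)*(-2 + b))
B(J, X) = -56 + 8*J
z = -36284 (z = -193*188 = -36284)
(37654 + z)/(42329 + B((85 + S(-9))*(-17 - 62), -53)) = (37654 - 36284)/(42329 + (-56 + 8*((85 + (6 + (-9)² - 5*(-9)))*(-17 - 62)))) = 1370/(42329 + (-56 + 8*((85 + (6 + 81 + 45))*(-79)))) = 1370/(42329 + (-56 + 8*((85 + 132)*(-79)))) = 1370/(42329 + (-56 + 8*(217*(-79)))) = 1370/(42329 + (-56 + 8*(-17143))) = 1370/(42329 + (-56 - 137144)) = 1370/(42329 - 137200) = 1370/(-94871) = 1370*(-1/94871) = -1370/94871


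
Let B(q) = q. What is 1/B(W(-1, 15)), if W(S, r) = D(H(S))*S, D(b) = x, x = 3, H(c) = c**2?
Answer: -1/3 ≈ -0.33333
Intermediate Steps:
D(b) = 3
W(S, r) = 3*S
1/B(W(-1, 15)) = 1/(3*(-1)) = 1/(-3) = -1/3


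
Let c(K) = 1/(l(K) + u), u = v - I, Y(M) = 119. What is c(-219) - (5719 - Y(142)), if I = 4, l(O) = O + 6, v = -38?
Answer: -1428001/255 ≈ -5600.0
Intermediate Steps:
l(O) = 6 + O
u = -42 (u = -38 - 1*4 = -38 - 4 = -42)
c(K) = 1/(-36 + K) (c(K) = 1/((6 + K) - 42) = 1/(-36 + K))
c(-219) - (5719 - Y(142)) = 1/(-36 - 219) - (5719 - 1*119) = 1/(-255) - (5719 - 119) = -1/255 - 1*5600 = -1/255 - 5600 = -1428001/255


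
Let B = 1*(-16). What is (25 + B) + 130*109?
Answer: 14179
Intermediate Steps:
B = -16
(25 + B) + 130*109 = (25 - 16) + 130*109 = 9 + 14170 = 14179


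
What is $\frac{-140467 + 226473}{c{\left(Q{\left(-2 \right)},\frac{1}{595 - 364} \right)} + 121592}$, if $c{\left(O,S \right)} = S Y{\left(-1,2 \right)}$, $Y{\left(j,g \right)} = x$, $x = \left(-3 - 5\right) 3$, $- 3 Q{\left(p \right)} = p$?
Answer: $\frac{3311231}{4681288} \approx 0.70733$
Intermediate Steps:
$Q{\left(p \right)} = - \frac{p}{3}$
$x = -24$ ($x = \left(-8\right) 3 = -24$)
$Y{\left(j,g \right)} = -24$
$c{\left(O,S \right)} = - 24 S$ ($c{\left(O,S \right)} = S \left(-24\right) = - 24 S$)
$\frac{-140467 + 226473}{c{\left(Q{\left(-2 \right)},\frac{1}{595 - 364} \right)} + 121592} = \frac{-140467 + 226473}{- \frac{24}{595 - 364} + 121592} = \frac{86006}{- \frac{24}{231} + 121592} = \frac{86006}{\left(-24\right) \frac{1}{231} + 121592} = \frac{86006}{- \frac{8}{77} + 121592} = \frac{86006}{\frac{9362576}{77}} = 86006 \cdot \frac{77}{9362576} = \frac{3311231}{4681288}$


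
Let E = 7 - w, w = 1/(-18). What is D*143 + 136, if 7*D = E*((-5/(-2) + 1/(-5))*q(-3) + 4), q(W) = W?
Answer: -355309/1260 ≈ -281.99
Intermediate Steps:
w = -1/18 ≈ -0.055556
E = 127/18 (E = 7 - 1*(-1/18) = 7 + 1/18 = 127/18 ≈ 7.0556)
D = -3683/1260 (D = (127*((-5/(-2) + 1/(-5))*(-3) + 4)/18)/7 = (127*((-5*(-1/2) + 1*(-1/5))*(-3) + 4)/18)/7 = (127*((5/2 - 1/5)*(-3) + 4)/18)/7 = (127*((23/10)*(-3) + 4)/18)/7 = (127*(-69/10 + 4)/18)/7 = ((127/18)*(-29/10))/7 = (1/7)*(-3683/180) = -3683/1260 ≈ -2.9230)
D*143 + 136 = -3683/1260*143 + 136 = -526669/1260 + 136 = -355309/1260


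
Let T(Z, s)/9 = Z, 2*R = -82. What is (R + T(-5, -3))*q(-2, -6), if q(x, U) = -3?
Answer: 258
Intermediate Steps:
R = -41 (R = (½)*(-82) = -41)
T(Z, s) = 9*Z
(R + T(-5, -3))*q(-2, -6) = (-41 + 9*(-5))*(-3) = (-41 - 45)*(-3) = -86*(-3) = 258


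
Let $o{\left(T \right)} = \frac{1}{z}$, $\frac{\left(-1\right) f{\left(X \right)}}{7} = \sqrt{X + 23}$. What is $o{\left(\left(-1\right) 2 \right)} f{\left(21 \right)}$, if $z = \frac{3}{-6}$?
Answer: $28 \sqrt{11} \approx 92.865$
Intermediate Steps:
$f{\left(X \right)} = - 7 \sqrt{23 + X}$ ($f{\left(X \right)} = - 7 \sqrt{X + 23} = - 7 \sqrt{23 + X}$)
$z = - \frac{1}{2}$ ($z = 3 \left(- \frac{1}{6}\right) = - \frac{1}{2} \approx -0.5$)
$o{\left(T \right)} = -2$ ($o{\left(T \right)} = \frac{1}{- \frac{1}{2}} = -2$)
$o{\left(\left(-1\right) 2 \right)} f{\left(21 \right)} = - 2 \left(- 7 \sqrt{23 + 21}\right) = - 2 \left(- 7 \sqrt{44}\right) = - 2 \left(- 7 \cdot 2 \sqrt{11}\right) = - 2 \left(- 14 \sqrt{11}\right) = 28 \sqrt{11}$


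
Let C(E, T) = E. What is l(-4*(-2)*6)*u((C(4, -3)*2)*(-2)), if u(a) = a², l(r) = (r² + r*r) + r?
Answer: 1191936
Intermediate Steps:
l(r) = r + 2*r² (l(r) = (r² + r²) + r = 2*r² + r = r + 2*r²)
l(-4*(-2)*6)*u((C(4, -3)*2)*(-2)) = ((-4*(-2)*6)*(1 + 2*(-4*(-2)*6)))*((4*2)*(-2))² = ((8*6)*(1 + 2*(8*6)))*(8*(-2))² = (48*(1 + 2*48))*(-16)² = (48*(1 + 96))*256 = (48*97)*256 = 4656*256 = 1191936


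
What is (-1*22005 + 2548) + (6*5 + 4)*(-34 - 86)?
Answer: -23537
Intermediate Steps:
(-1*22005 + 2548) + (6*5 + 4)*(-34 - 86) = (-22005 + 2548) + (30 + 4)*(-120) = -19457 + 34*(-120) = -19457 - 4080 = -23537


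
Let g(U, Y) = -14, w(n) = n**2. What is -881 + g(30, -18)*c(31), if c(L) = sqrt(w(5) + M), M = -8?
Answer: -881 - 14*sqrt(17) ≈ -938.72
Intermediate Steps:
c(L) = sqrt(17) (c(L) = sqrt(5**2 - 8) = sqrt(25 - 8) = sqrt(17))
-881 + g(30, -18)*c(31) = -881 - 14*sqrt(17)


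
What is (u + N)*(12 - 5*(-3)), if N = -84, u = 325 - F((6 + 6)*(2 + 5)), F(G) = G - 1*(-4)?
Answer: 4131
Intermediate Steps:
F(G) = 4 + G (F(G) = G + 4 = 4 + G)
u = 237 (u = 325 - (4 + (6 + 6)*(2 + 5)) = 325 - (4 + 12*7) = 325 - (4 + 84) = 325 - 1*88 = 325 - 88 = 237)
(u + N)*(12 - 5*(-3)) = (237 - 84)*(12 - 5*(-3)) = 153*(12 + 15) = 153*27 = 4131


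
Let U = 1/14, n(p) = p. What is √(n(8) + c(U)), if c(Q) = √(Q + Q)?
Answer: √(392 + 7*√7)/7 ≈ 2.8945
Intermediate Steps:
U = 1/14 ≈ 0.071429
c(Q) = √2*√Q (c(Q) = √(2*Q) = √2*√Q)
√(n(8) + c(U)) = √(8 + √2*√(1/14)) = √(8 + √2*(√14/14)) = √(8 + √7/7)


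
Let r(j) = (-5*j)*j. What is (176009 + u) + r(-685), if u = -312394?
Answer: -2482510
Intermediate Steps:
r(j) = -5*j²
(176009 + u) + r(-685) = (176009 - 312394) - 5*(-685)² = -136385 - 5*469225 = -136385 - 2346125 = -2482510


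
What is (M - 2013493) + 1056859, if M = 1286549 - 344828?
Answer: -14913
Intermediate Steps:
M = 941721
(M - 2013493) + 1056859 = (941721 - 2013493) + 1056859 = -1071772 + 1056859 = -14913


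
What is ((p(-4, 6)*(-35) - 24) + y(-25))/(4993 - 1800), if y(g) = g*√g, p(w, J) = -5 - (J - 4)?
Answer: 221/3193 - 125*I/3193 ≈ 0.069214 - 0.039148*I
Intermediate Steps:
p(w, J) = -1 - J (p(w, J) = -5 - (-4 + J) = -5 + (4 - J) = -1 - J)
y(g) = g^(3/2)
((p(-4, 6)*(-35) - 24) + y(-25))/(4993 - 1800) = (((-1 - 1*6)*(-35) - 24) + (-25)^(3/2))/(4993 - 1800) = (((-1 - 6)*(-35) - 24) - 125*I)/3193 = ((-7*(-35) - 24) - 125*I)*(1/3193) = ((245 - 24) - 125*I)*(1/3193) = (221 - 125*I)*(1/3193) = 221/3193 - 125*I/3193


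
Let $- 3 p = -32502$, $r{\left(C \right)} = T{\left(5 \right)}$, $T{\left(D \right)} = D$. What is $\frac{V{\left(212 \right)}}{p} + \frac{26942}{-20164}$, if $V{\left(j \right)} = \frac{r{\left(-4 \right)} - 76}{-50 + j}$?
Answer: $- \frac{11821887845}{8847499428} \approx -1.3362$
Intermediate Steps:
$r{\left(C \right)} = 5$
$p = 10834$ ($p = \left(- \frac{1}{3}\right) \left(-32502\right) = 10834$)
$V{\left(j \right)} = - \frac{71}{-50 + j}$ ($V{\left(j \right)} = \frac{5 - 76}{-50 + j} = - \frac{71}{-50 + j}$)
$\frac{V{\left(212 \right)}}{p} + \frac{26942}{-20164} = \frac{\left(-71\right) \frac{1}{-50 + 212}}{10834} + \frac{26942}{-20164} = - \frac{71}{162} \cdot \frac{1}{10834} + 26942 \left(- \frac{1}{20164}\right) = \left(-71\right) \frac{1}{162} \cdot \frac{1}{10834} - \frac{13471}{10082} = \left(- \frac{71}{162}\right) \frac{1}{10834} - \frac{13471}{10082} = - \frac{71}{1755108} - \frac{13471}{10082} = - \frac{11821887845}{8847499428}$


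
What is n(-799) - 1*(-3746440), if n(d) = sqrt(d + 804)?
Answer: 3746440 + sqrt(5) ≈ 3.7464e+6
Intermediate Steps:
n(d) = sqrt(804 + d)
n(-799) - 1*(-3746440) = sqrt(804 - 799) - 1*(-3746440) = sqrt(5) + 3746440 = 3746440 + sqrt(5)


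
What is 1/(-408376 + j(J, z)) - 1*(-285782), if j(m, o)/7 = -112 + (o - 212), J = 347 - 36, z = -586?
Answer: 118526941371/414746 ≈ 2.8578e+5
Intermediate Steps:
J = 311
j(m, o) = -2268 + 7*o (j(m, o) = 7*(-112 + (o - 212)) = 7*(-112 + (-212 + o)) = 7*(-324 + o) = -2268 + 7*o)
1/(-408376 + j(J, z)) - 1*(-285782) = 1/(-408376 + (-2268 + 7*(-586))) - 1*(-285782) = 1/(-408376 + (-2268 - 4102)) + 285782 = 1/(-408376 - 6370) + 285782 = 1/(-414746) + 285782 = -1/414746 + 285782 = 118526941371/414746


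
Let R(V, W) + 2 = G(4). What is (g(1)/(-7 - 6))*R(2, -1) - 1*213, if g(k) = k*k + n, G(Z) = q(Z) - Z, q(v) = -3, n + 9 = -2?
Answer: -2859/13 ≈ -219.92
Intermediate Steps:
n = -11 (n = -9 - 2 = -11)
G(Z) = -3 - Z
R(V, W) = -9 (R(V, W) = -2 + (-3 - 1*4) = -2 + (-3 - 4) = -2 - 7 = -9)
g(k) = -11 + k² (g(k) = k*k - 11 = k² - 11 = -11 + k²)
(g(1)/(-7 - 6))*R(2, -1) - 1*213 = ((-11 + 1²)/(-7 - 6))*(-9) - 1*213 = ((-11 + 1)/(-13))*(-9) - 213 = -10*(-1/13)*(-9) - 213 = (10/13)*(-9) - 213 = -90/13 - 213 = -2859/13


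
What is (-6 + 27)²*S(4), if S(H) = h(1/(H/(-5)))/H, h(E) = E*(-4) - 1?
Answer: 441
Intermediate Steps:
h(E) = -1 - 4*E (h(E) = -4*E - 1 = -1 - 4*E)
S(H) = (-1 + 20/H)/H (S(H) = (-1 - 4*(-5/H))/H = (-1 - (-20)/H)/H = (-1 + 20/H)/H)
(-6 + 27)²*S(4) = (-6 + 27)²*((20 - 1*4)/4²) = 21²*((20 - 4)/16) = 441*((1/16)*16) = 441*1 = 441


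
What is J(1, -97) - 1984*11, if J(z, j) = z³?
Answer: -21823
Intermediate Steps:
J(1, -97) - 1984*11 = 1³ - 1984*11 = 1 - 1*21824 = 1 - 21824 = -21823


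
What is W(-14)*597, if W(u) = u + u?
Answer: -16716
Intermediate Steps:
W(u) = 2*u
W(-14)*597 = (2*(-14))*597 = -28*597 = -16716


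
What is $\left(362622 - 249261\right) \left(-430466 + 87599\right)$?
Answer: $-38867745987$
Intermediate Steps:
$\left(362622 - 249261\right) \left(-430466 + 87599\right) = 113361 \left(-342867\right) = -38867745987$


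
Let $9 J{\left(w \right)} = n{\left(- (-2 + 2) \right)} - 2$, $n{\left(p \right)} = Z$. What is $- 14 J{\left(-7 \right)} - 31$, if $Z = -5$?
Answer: $- \frac{181}{9} \approx -20.111$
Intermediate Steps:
$n{\left(p \right)} = -5$
$J{\left(w \right)} = - \frac{7}{9}$ ($J{\left(w \right)} = \frac{-5 - 2}{9} = \frac{1}{9} \left(-7\right) = - \frac{7}{9}$)
$- 14 J{\left(-7 \right)} - 31 = \left(-14\right) \left(- \frac{7}{9}\right) - 31 = \frac{98}{9} - 31 = - \frac{181}{9}$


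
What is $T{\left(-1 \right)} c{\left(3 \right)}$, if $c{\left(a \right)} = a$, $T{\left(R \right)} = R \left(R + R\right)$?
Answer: $6$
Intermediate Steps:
$T{\left(R \right)} = 2 R^{2}$ ($T{\left(R \right)} = R 2 R = 2 R^{2}$)
$T{\left(-1 \right)} c{\left(3 \right)} = 2 \left(-1\right)^{2} \cdot 3 = 2 \cdot 1 \cdot 3 = 2 \cdot 3 = 6$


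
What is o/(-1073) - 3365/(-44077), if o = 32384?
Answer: -1423778923/47294621 ≈ -30.104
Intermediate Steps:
o/(-1073) - 3365/(-44077) = 32384/(-1073) - 3365/(-44077) = 32384*(-1/1073) - 3365*(-1/44077) = -32384/1073 + 3365/44077 = -1423778923/47294621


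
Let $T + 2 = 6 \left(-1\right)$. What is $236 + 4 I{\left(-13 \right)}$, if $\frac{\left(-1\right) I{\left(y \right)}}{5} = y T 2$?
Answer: $-3924$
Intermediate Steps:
$T = -8$ ($T = -2 + 6 \left(-1\right) = -2 - 6 = -8$)
$I{\left(y \right)} = 80 y$ ($I{\left(y \right)} = - 5 y \left(-8\right) 2 = - 5 - 8 y 2 = - 5 \left(- 16 y\right) = 80 y$)
$236 + 4 I{\left(-13 \right)} = 236 + 4 \cdot 80 \left(-13\right) = 236 + 4 \left(-1040\right) = 236 - 4160 = -3924$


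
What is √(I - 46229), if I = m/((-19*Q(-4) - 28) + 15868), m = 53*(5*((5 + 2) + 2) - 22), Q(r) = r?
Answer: I*√5534341795/346 ≈ 215.01*I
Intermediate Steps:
m = 1219 (m = 53*(5*(7 + 2) - 22) = 53*(5*9 - 22) = 53*(45 - 22) = 53*23 = 1219)
I = 53/692 (I = 1219/((-19*(-4) - 28) + 15868) = 1219/((76 - 28) + 15868) = 1219/(48 + 15868) = 1219/15916 = 1219*(1/15916) = 53/692 ≈ 0.076590)
√(I - 46229) = √(53/692 - 46229) = √(-31990415/692) = I*√5534341795/346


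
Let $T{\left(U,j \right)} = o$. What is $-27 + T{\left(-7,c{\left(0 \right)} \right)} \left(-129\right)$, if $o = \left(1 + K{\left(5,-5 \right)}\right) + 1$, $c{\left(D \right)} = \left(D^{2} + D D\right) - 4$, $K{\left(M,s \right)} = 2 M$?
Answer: $-1575$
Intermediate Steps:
$c{\left(D \right)} = -4 + 2 D^{2}$ ($c{\left(D \right)} = \left(D^{2} + D^{2}\right) - 4 = 2 D^{2} - 4 = -4 + 2 D^{2}$)
$o = 12$ ($o = \left(1 + 2 \cdot 5\right) + 1 = \left(1 + 10\right) + 1 = 11 + 1 = 12$)
$T{\left(U,j \right)} = 12$
$-27 + T{\left(-7,c{\left(0 \right)} \right)} \left(-129\right) = -27 + 12 \left(-129\right) = -27 - 1548 = -1575$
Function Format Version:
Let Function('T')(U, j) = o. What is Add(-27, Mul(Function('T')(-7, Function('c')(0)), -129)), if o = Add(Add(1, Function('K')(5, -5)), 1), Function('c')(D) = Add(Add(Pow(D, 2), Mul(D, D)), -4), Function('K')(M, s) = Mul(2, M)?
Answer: -1575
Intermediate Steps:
Function('c')(D) = Add(-4, Mul(2, Pow(D, 2))) (Function('c')(D) = Add(Add(Pow(D, 2), Pow(D, 2)), -4) = Add(Mul(2, Pow(D, 2)), -4) = Add(-4, Mul(2, Pow(D, 2))))
o = 12 (o = Add(Add(1, Mul(2, 5)), 1) = Add(Add(1, 10), 1) = Add(11, 1) = 12)
Function('T')(U, j) = 12
Add(-27, Mul(Function('T')(-7, Function('c')(0)), -129)) = Add(-27, Mul(12, -129)) = Add(-27, -1548) = -1575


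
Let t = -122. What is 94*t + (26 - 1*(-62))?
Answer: -11380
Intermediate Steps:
94*t + (26 - 1*(-62)) = 94*(-122) + (26 - 1*(-62)) = -11468 + (26 + 62) = -11468 + 88 = -11380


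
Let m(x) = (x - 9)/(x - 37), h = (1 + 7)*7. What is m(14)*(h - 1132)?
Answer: 5380/23 ≈ 233.91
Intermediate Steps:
h = 56 (h = 8*7 = 56)
m(x) = (-9 + x)/(-37 + x)
m(14)*(h - 1132) = ((-9 + 14)/(-37 + 14))*(56 - 1132) = (5/(-23))*(-1076) = -1/23*5*(-1076) = -5/23*(-1076) = 5380/23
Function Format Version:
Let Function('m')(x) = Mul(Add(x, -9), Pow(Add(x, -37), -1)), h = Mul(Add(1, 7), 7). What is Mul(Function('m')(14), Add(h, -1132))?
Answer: Rational(5380, 23) ≈ 233.91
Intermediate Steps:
h = 56 (h = Mul(8, 7) = 56)
Function('m')(x) = Mul(Pow(Add(-37, x), -1), Add(-9, x)) (Function('m')(x) = Mul(Add(-9, x), Pow(Add(-37, x), -1)) = Mul(Pow(Add(-37, x), -1), Add(-9, x)))
Mul(Function('m')(14), Add(h, -1132)) = Mul(Mul(Pow(Add(-37, 14), -1), Add(-9, 14)), Add(56, -1132)) = Mul(Mul(Pow(-23, -1), 5), -1076) = Mul(Mul(Rational(-1, 23), 5), -1076) = Mul(Rational(-5, 23), -1076) = Rational(5380, 23)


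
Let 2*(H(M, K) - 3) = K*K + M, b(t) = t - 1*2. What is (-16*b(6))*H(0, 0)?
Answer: -192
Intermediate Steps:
b(t) = -2 + t (b(t) = t - 2 = -2 + t)
H(M, K) = 3 + M/2 + K²/2 (H(M, K) = 3 + (K*K + M)/2 = 3 + (K² + M)/2 = 3 + (M + K²)/2 = 3 + (M/2 + K²/2) = 3 + M/2 + K²/2)
(-16*b(6))*H(0, 0) = (-16*(-2 + 6))*(3 + (½)*0 + (½)*0²) = (-16*4)*(3 + 0 + (½)*0) = -64*(3 + 0 + 0) = -64*3 = -192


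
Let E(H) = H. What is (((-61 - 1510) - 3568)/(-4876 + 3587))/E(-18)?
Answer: -571/2578 ≈ -0.22149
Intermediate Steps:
(((-61 - 1510) - 3568)/(-4876 + 3587))/E(-18) = (((-61 - 1510) - 3568)/(-4876 + 3587))/(-18) = ((-1571 - 3568)/(-1289))*(-1/18) = -5139*(-1/1289)*(-1/18) = (5139/1289)*(-1/18) = -571/2578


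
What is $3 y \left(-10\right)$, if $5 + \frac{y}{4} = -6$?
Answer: $1320$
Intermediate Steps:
$y = -44$ ($y = -20 + 4 \left(-6\right) = -20 - 24 = -44$)
$3 y \left(-10\right) = 3 \left(-44\right) \left(-10\right) = \left(-132\right) \left(-10\right) = 1320$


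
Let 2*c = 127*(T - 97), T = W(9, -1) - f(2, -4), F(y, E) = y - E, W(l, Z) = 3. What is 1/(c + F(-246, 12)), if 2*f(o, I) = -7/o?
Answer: -8/48927 ≈ -0.00016351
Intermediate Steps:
f(o, I) = -7/(2*o) (f(o, I) = (-7/o)/2 = -7/(2*o))
T = 19/4 (T = 3 - (-7)/(2*2) = 3 - 1*(-7/4) = 3 + 7/4 = 19/4 ≈ 4.7500)
c = -46863/8 (c = (127*(19/4 - 97))/2 = (127*(-369/4))/2 = (1/2)*(-46863/4) = -46863/8 ≈ -5857.9)
1/(c + F(-246, 12)) = 1/(-46863/8 + (-246 - 1*12)) = 1/(-46863/8 + (-246 - 12)) = 1/(-46863/8 - 258) = 1/(-48927/8) = -8/48927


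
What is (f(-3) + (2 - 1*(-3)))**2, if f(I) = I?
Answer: 4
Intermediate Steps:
(f(-3) + (2 - 1*(-3)))**2 = (-3 + (2 - 1*(-3)))**2 = (-3 + (2 + 3))**2 = (-3 + 5)**2 = 2**2 = 4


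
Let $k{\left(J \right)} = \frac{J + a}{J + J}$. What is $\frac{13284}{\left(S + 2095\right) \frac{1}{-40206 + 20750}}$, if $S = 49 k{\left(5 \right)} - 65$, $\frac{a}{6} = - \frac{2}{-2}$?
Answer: $- \frac{2584535040}{20839} \approx -1.2402 \cdot 10^{5}$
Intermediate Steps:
$a = 6$ ($a = 6 \left(- \frac{2}{-2}\right) = 6 \left(\left(-2\right) \left(- \frac{1}{2}\right)\right) = 6 \cdot 1 = 6$)
$k{\left(J \right)} = \frac{6 + J}{2 J}$ ($k{\left(J \right)} = \frac{J + 6}{J + J} = \frac{6 + J}{2 J}$)
$S = - \frac{111}{10}$ ($S = 49 \frac{6 + 5}{2 \cdot 5} - 65 = 49 \cdot \frac{1}{2} \cdot \frac{1}{5} \cdot 11 - 65 = 49 \cdot \frac{11}{10} - 65 = \frac{539}{10} - 65 = - \frac{111}{10} \approx -11.1$)
$\frac{13284}{\left(S + 2095\right) \frac{1}{-40206 + 20750}} = \frac{13284}{\left(- \frac{111}{10} + 2095\right) \frac{1}{-40206 + 20750}} = \frac{13284}{\frac{20839}{10} \frac{1}{-19456}} = \frac{13284}{\frac{20839}{10} \left(- \frac{1}{19456}\right)} = \frac{13284}{- \frac{20839}{194560}} = 13284 \left(- \frac{194560}{20839}\right) = - \frac{2584535040}{20839}$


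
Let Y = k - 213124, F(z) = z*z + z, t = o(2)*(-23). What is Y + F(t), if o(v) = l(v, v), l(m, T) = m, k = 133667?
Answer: -77387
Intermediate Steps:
o(v) = v
t = -46 (t = 2*(-23) = -46)
F(z) = z + z**2 (F(z) = z**2 + z = z + z**2)
Y = -79457 (Y = 133667 - 213124 = -79457)
Y + F(t) = -79457 - 46*(1 - 46) = -79457 - 46*(-45) = -79457 + 2070 = -77387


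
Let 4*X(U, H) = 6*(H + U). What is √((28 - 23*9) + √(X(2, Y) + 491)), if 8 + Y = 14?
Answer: √(-179 + √503) ≈ 12.513*I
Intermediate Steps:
Y = 6 (Y = -8 + 14 = 6)
X(U, H) = 3*H/2 + 3*U/2 (X(U, H) = (6*(H + U))/4 = (6*H + 6*U)/4 = 3*H/2 + 3*U/2)
√((28 - 23*9) + √(X(2, Y) + 491)) = √((28 - 23*9) + √(((3/2)*6 + (3/2)*2) + 491)) = √((28 - 207) + √((9 + 3) + 491)) = √(-179 + √(12 + 491)) = √(-179 + √503)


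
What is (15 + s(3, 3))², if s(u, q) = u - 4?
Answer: 196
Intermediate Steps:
s(u, q) = -4 + u
(15 + s(3, 3))² = (15 + (-4 + 3))² = (15 - 1)² = 14² = 196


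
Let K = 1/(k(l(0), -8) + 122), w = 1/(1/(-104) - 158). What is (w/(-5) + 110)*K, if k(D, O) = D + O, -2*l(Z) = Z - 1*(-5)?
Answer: 18076508/18322795 ≈ 0.98656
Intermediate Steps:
l(Z) = -5/2 - Z/2 (l(Z) = -(Z - 1*(-5))/2 = -(Z + 5)/2 = -(5 + Z)/2 = -5/2 - Z/2)
w = -104/16433 (w = 1/(-1/104 - 158) = 1/(-16433/104) = -104/16433 ≈ -0.0063287)
K = 2/223 (K = 1/(((-5/2 - ½*0) - 8) + 122) = 1/(((-5/2 + 0) - 8) + 122) = 1/((-5/2 - 8) + 122) = 1/(-21/2 + 122) = 1/(223/2) = 2/223 ≈ 0.0089686)
(w/(-5) + 110)*K = (-104/16433/(-5) + 110)*(2/223) = (-104/16433*(-⅕) + 110)*(2/223) = (104/82165 + 110)*(2/223) = (9038254/82165)*(2/223) = 18076508/18322795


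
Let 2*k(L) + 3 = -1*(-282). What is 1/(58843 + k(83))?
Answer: 2/117965 ≈ 1.6954e-5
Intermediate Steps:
k(L) = 279/2 (k(L) = -3/2 + (-1*(-282))/2 = -3/2 + (½)*282 = -3/2 + 141 = 279/2)
1/(58843 + k(83)) = 1/(58843 + 279/2) = 1/(117965/2) = 2/117965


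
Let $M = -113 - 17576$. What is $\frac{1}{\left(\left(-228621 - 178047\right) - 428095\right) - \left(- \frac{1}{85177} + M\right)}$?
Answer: $- \frac{85177}{69595912097} \approx -1.2239 \cdot 10^{-6}$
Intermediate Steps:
$M = -17689$ ($M = -113 - 17576 = -17689$)
$\frac{1}{\left(\left(-228621 - 178047\right) - 428095\right) - \left(- \frac{1}{85177} + M\right)} = \frac{1}{\left(\left(-228621 - 178047\right) - 428095\right) + \left(\frac{1}{85177} - -17689\right)} = \frac{1}{\left(\left(-228621 - 178047\right) - 428095\right) + \left(\frac{1}{85177} + 17689\right)} = \frac{1}{\left(-406668 - 428095\right) + \frac{1506695954}{85177}} = \frac{1}{-834763 + \frac{1506695954}{85177}} = \frac{1}{- \frac{69595912097}{85177}} = - \frac{85177}{69595912097}$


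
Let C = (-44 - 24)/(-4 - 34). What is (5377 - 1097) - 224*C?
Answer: 73704/19 ≈ 3879.2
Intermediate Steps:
C = 34/19 (C = -68/(-38) = -68*(-1/38) = 34/19 ≈ 1.7895)
(5377 - 1097) - 224*C = (5377 - 1097) - 224*34/19 = 4280 - 7616/19 = 73704/19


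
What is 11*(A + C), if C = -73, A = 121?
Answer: 528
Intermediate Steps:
11*(A + C) = 11*(121 - 73) = 11*48 = 528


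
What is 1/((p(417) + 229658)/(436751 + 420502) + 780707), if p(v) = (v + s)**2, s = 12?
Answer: 857253/669263831570 ≈ 1.2809e-6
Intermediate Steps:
p(v) = (12 + v)**2 (p(v) = (v + 12)**2 = (12 + v)**2)
1/((p(417) + 229658)/(436751 + 420502) + 780707) = 1/(((12 + 417)**2 + 229658)/(436751 + 420502) + 780707) = 1/((429**2 + 229658)/857253 + 780707) = 1/((184041 + 229658)*(1/857253) + 780707) = 1/(413699*(1/857253) + 780707) = 1/(413699/857253 + 780707) = 1/(669263831570/857253) = 857253/669263831570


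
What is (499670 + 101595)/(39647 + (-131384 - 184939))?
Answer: -601265/276676 ≈ -2.1732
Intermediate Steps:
(499670 + 101595)/(39647 + (-131384 - 184939)) = 601265/(39647 - 316323) = 601265/(-276676) = 601265*(-1/276676) = -601265/276676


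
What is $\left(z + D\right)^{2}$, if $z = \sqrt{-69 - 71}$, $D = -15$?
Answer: $85 - 60 i \sqrt{35} \approx 85.0 - 354.96 i$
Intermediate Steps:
$z = 2 i \sqrt{35}$ ($z = \sqrt{-140} = 2 i \sqrt{35} \approx 11.832 i$)
$\left(z + D\right)^{2} = \left(2 i \sqrt{35} - 15\right)^{2} = \left(-15 + 2 i \sqrt{35}\right)^{2}$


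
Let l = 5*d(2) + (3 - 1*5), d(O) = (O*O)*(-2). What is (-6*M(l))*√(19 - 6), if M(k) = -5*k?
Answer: -1260*√13 ≈ -4543.0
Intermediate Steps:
d(O) = -2*O² (d(O) = O²*(-2) = -2*O²)
l = -42 (l = 5*(-2*2²) + (3 - 1*5) = 5*(-2*4) + (3 - 5) = 5*(-8) - 2 = -40 - 2 = -42)
(-6*M(l))*√(19 - 6) = (-(-30)*(-42))*√(19 - 6) = (-6*210)*√13 = -1260*√13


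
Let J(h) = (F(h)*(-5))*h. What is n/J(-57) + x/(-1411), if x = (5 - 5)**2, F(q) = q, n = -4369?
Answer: 4369/16245 ≈ 0.26894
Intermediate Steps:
x = 0 (x = 0**2 = 0)
J(h) = -5*h**2 (J(h) = (h*(-5))*h = (-5*h)*h = -5*h**2)
n/J(-57) + x/(-1411) = -4369/((-5*(-57)**2)) + 0/(-1411) = -4369/((-5*3249)) + 0*(-1/1411) = -4369/(-16245) + 0 = -4369*(-1/16245) + 0 = 4369/16245 + 0 = 4369/16245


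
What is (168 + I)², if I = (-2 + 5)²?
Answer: 31329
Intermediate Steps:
I = 9 (I = 3² = 9)
(168 + I)² = (168 + 9)² = 177² = 31329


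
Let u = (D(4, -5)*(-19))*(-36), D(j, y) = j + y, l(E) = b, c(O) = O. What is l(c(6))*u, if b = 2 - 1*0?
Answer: -1368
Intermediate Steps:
b = 2 (b = 2 + 0 = 2)
l(E) = 2
u = -684 (u = ((4 - 5)*(-19))*(-36) = -1*(-19)*(-36) = 19*(-36) = -684)
l(c(6))*u = 2*(-684) = -1368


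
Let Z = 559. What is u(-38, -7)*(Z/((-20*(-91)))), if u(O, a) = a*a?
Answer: 301/20 ≈ 15.050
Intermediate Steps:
u(O, a) = a²
u(-38, -7)*(Z/((-20*(-91)))) = (-7)²*(559/((-20*(-91)))) = 49*(559/1820) = 49*(559*(1/1820)) = 49*(43/140) = 301/20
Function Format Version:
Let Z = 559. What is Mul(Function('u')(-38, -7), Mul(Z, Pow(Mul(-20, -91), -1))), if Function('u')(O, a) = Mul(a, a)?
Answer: Rational(301, 20) ≈ 15.050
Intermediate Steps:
Function('u')(O, a) = Pow(a, 2)
Mul(Function('u')(-38, -7), Mul(Z, Pow(Mul(-20, -91), -1))) = Mul(Pow(-7, 2), Mul(559, Pow(Mul(-20, -91), -1))) = Mul(49, Mul(559, Pow(1820, -1))) = Mul(49, Mul(559, Rational(1, 1820))) = Mul(49, Rational(43, 140)) = Rational(301, 20)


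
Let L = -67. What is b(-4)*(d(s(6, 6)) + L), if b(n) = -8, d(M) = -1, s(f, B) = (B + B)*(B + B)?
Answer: 544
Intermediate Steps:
s(f, B) = 4*B² (s(f, B) = (2*B)*(2*B) = 4*B²)
b(-4)*(d(s(6, 6)) + L) = -8*(-1 - 67) = -8*(-68) = 544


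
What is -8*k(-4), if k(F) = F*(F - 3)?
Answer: -224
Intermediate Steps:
k(F) = F*(-3 + F)
-8*k(-4) = -(-32)*(-3 - 4) = -(-32)*(-7) = -8*28 = -224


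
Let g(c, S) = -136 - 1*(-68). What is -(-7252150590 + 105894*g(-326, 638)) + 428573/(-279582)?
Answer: 2029583977653751/279582 ≈ 7.2593e+9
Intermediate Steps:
g(c, S) = -68 (g(c, S) = -136 + 68 = -68)
-(-7252150590 + 105894*g(-326, 638)) + 428573/(-279582) = -105894/(1/(-68485 - 68)) + 428573/(-279582) = -105894/(1/(-68553)) + 428573*(-1/279582) = -105894/(-1/68553) - 428573/279582 = -105894*(-68553) - 428573/279582 = 7259351382 - 428573/279582 = 2029583977653751/279582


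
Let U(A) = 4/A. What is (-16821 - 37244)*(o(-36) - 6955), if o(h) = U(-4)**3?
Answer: 376076140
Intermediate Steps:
o(h) = -1 (o(h) = (4/(-4))**3 = (4*(-1/4))**3 = (-1)**3 = -1)
(-16821 - 37244)*(o(-36) - 6955) = (-16821 - 37244)*(-1 - 6955) = -54065*(-6956) = 376076140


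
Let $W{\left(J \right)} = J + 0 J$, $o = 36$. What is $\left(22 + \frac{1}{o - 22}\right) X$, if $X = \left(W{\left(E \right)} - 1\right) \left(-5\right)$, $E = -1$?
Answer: $\frac{1545}{7} \approx 220.71$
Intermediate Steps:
$W{\left(J \right)} = J$ ($W{\left(J \right)} = J + 0 = J$)
$X = 10$ ($X = \left(-1 - 1\right) \left(-5\right) = \left(-2\right) \left(-5\right) = 10$)
$\left(22 + \frac{1}{o - 22}\right) X = \left(22 + \frac{1}{36 - 22}\right) 10 = \left(22 + \frac{1}{14}\right) 10 = \frac{309}{14} \cdot 10 = \frac{1545}{7}$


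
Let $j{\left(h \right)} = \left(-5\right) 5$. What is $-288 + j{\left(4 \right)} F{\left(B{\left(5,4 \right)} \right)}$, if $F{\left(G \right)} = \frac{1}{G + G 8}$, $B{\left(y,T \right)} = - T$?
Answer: $- \frac{10343}{36} \approx -287.31$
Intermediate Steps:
$j{\left(h \right)} = -25$
$F{\left(G \right)} = \frac{1}{9 G}$ ($F{\left(G \right)} = \frac{1}{G + 8 G} = \frac{1}{9 G}$)
$-288 + j{\left(4 \right)} F{\left(B{\left(5,4 \right)} \right)} = -288 - 25 \frac{1}{9 \left(\left(-1\right) 4\right)} = -288 - 25 \frac{1}{9 \left(-4\right)} = -288 - 25 \cdot \frac{1}{9} \left(- \frac{1}{4}\right) = -288 - - \frac{25}{36} = -288 + \frac{25}{36} = - \frac{10343}{36}$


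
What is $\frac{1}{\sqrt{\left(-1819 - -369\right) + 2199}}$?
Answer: $\frac{\sqrt{749}}{749} \approx 0.036539$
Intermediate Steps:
$\frac{1}{\sqrt{\left(-1819 - -369\right) + 2199}} = \frac{1}{\sqrt{\left(-1819 + 369\right) + 2199}} = \frac{1}{\sqrt{-1450 + 2199}} = \frac{1}{\sqrt{749}} = \frac{\sqrt{749}}{749}$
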